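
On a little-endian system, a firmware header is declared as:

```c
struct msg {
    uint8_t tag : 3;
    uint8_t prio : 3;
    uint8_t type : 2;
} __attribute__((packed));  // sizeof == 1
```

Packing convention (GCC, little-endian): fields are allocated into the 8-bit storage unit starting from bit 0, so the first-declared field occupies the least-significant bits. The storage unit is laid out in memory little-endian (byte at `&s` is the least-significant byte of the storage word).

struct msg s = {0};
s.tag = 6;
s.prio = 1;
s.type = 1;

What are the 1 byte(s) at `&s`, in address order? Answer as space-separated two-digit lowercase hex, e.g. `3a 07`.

4e

[0+:3] tag=6 & 0x7 = 0x6; word=0x06
[3+:3] prio=1 & 0x7 = 0x1; word=0x0e
[6+:2] type=1 & 0x3 = 0x1; word=0x4e
word = 0x4e → little-endian bytes:
  [0]=0x4e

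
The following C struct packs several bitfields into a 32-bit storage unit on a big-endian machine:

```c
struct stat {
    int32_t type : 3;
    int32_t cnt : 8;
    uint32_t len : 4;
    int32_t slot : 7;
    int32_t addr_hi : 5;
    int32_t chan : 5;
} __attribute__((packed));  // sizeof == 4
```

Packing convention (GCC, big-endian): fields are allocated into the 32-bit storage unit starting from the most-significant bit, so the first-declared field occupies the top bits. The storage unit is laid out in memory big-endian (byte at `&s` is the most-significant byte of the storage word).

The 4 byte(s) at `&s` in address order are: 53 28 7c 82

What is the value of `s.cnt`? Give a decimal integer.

[0]=0x53 [1]=0x28 [2]=0x7c [3]=0x82 (big-endian) → word 0x53287c82
type:3 @ bit 29 → (0x53287c82>>29)&0x7 = 0x2
cnt:8 @ bit 21 → (0x53287c82>>21)&0xff = 0x99  ←
len:4 @ bit 17 → (0x53287c82>>17)&0xf = 0x4
slot:7 @ bit 10 → (0x53287c82>>10)&0x7f = 0x1f
addr_hi:5 @ bit 5 → (0x53287c82>>5)&0x1f = 0x4
chan:5 @ bit 0 → (0x53287c82>>0)&0x1f = 0x2
cnt signed 8b, MSB=1: 153 - 256 = -103

-103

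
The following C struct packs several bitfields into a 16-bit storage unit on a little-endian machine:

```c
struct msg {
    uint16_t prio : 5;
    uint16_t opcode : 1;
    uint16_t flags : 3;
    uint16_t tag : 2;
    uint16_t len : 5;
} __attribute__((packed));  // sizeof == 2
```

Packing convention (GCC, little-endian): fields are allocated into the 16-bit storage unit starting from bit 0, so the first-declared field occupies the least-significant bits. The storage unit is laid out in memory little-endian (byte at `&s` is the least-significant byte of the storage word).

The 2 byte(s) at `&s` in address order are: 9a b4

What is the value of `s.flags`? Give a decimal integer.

2

[0]=0x9a [1]=0xb4 (little-endian) → word 0xb49a
prio:5 @ bit 0 → (0xb49a>>0)&0x1f = 0x1a
opcode:1 @ bit 5 → (0xb49a>>5)&0x1 = 0x0
flags:3 @ bit 6 → (0xb49a>>6)&0x7 = 0x2  ←
tag:2 @ bit 9 → (0xb49a>>9)&0x3 = 0x2
len:5 @ bit 11 → (0xb49a>>11)&0x1f = 0x16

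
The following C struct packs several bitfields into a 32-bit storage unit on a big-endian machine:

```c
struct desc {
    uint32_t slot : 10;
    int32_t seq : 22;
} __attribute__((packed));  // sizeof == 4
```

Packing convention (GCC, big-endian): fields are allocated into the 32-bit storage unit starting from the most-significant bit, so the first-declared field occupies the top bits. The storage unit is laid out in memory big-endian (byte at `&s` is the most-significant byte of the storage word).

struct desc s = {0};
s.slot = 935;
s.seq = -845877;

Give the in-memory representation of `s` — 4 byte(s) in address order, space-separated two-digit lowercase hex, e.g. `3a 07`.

e9 f3 17 cb

slot:10 = 935 → 0x3a7 << 22 → word 0xe9c00000
seq:22 = -845877 → 0x3317cb << 0 → word 0xe9f317cb
word = 0xe9f317cb → big-endian bytes:
  [0]=0xe9  [1]=0xf3  [2]=0x17  [3]=0xcb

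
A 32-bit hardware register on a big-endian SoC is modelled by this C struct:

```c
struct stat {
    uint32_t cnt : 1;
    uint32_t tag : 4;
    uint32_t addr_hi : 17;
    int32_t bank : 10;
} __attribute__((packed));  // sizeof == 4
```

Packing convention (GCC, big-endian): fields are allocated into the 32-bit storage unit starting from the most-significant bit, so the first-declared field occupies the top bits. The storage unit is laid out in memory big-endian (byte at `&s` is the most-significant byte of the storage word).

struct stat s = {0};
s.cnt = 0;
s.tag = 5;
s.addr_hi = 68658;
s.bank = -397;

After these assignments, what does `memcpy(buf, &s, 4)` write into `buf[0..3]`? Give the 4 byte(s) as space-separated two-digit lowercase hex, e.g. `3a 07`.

cnt (1b) val=0 bits=0x0 at bit 31: 0x00000000
tag (4b) val=5 bits=0x5 at bit 27: 0x28000000
addr_hi (17b) val=68658 bits=0x10c32 at bit 10: 0x2c30c800
bank (10b) val=-397 bits=0x273 at bit 0: 0x2c30ca73
word = 0x2c30ca73 → big-endian bytes:
  [0]=0x2c  [1]=0x30  [2]=0xca  [3]=0x73

2c 30 ca 73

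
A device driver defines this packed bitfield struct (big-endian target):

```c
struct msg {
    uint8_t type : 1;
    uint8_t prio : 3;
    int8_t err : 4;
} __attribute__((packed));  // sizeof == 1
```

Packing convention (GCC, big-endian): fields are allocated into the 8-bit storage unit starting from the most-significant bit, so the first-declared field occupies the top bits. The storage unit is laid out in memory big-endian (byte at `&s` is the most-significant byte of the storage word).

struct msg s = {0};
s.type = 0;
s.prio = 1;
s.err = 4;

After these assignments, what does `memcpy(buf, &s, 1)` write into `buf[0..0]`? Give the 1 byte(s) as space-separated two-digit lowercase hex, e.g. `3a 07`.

14

type (1b) val=0 bits=0x0 at bit 7: 0x00
prio (3b) val=1 bits=0x1 at bit 4: 0x10
err (4b) val=4 bits=0x4 at bit 0: 0x14
word = 0x14 → big-endian bytes:
  [0]=0x14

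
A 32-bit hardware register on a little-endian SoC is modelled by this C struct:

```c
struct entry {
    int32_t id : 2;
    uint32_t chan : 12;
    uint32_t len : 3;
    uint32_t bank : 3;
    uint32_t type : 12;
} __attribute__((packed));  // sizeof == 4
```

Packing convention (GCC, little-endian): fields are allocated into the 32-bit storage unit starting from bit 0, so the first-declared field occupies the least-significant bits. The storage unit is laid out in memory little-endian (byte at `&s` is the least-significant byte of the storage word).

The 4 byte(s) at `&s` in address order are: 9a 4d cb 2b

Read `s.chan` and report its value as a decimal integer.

[0]=0x9a [1]=0x4d [2]=0xcb [3]=0x2b (little-endian) → word 0x2bcb4d9a
id:2 @ bit 0 → (0x2bcb4d9a>>0)&0x3 = 0x2
chan:12 @ bit 2 → (0x2bcb4d9a>>2)&0xfff = 0x366  ←
len:3 @ bit 14 → (0x2bcb4d9a>>14)&0x7 = 0x5
bank:3 @ bit 17 → (0x2bcb4d9a>>17)&0x7 = 0x5
type:12 @ bit 20 → (0x2bcb4d9a>>20)&0xfff = 0x2bc

870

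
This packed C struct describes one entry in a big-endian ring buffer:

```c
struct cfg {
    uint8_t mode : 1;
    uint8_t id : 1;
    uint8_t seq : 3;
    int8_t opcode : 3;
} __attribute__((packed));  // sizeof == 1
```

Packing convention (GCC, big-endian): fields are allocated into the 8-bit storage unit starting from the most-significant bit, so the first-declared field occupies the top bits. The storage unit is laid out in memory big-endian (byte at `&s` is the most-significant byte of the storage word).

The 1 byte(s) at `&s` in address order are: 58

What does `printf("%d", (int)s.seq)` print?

[0]=0x58 (big-endian) → word 0x58
mode [7+:1] = (word>>7) & 0x1 = 0
id [6+:1] = (word>>6) & 0x1 = 1
seq [3+:3] = (word>>3) & 0x7 = 3  ←
opcode [0+:3] = (word>>0) & 0x7 = 0

3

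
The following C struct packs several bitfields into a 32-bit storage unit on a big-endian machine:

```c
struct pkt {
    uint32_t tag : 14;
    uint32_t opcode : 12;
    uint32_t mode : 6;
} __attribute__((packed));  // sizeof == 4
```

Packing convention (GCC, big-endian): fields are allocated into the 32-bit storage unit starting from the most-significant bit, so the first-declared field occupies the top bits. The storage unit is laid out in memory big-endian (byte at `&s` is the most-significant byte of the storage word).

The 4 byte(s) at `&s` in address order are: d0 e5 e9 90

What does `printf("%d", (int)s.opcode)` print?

[0]=0xd0 [1]=0xe5 [2]=0xe9 [3]=0x90 (big-endian) → word 0xd0e5e990
tag:14 @ bit 18 → (0xd0e5e990>>18)&0x3fff = 0x3439
opcode:12 @ bit 6 → (0xd0e5e990>>6)&0xfff = 0x7a6  ←
mode:6 @ bit 0 → (0xd0e5e990>>0)&0x3f = 0x10

1958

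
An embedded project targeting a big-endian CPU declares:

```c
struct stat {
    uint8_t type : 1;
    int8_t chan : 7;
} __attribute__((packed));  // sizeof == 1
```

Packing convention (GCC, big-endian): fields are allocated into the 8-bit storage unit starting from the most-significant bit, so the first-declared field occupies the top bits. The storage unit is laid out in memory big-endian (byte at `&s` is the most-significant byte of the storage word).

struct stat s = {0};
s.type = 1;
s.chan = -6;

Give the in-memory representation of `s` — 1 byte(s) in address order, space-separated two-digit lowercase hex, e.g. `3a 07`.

[7+:1] type=1 & 0x1 = 0x1; word=0x80
[0+:7] chan=-6 & 0x7f = 0x7a; word=0xfa
word = 0xfa → big-endian bytes:
  [0]=0xfa

fa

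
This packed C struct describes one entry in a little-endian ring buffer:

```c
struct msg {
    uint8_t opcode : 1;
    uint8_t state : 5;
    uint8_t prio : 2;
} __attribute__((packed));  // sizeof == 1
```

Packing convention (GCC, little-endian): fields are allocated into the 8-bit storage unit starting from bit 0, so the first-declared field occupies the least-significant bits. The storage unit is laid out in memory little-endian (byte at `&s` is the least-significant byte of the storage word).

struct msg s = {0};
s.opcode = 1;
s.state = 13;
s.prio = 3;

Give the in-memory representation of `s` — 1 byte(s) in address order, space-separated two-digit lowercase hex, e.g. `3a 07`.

[0+:1] opcode=1 & 0x1 = 0x1; word=0x01
[1+:5] state=13 & 0x1f = 0xd; word=0x1b
[6+:2] prio=3 & 0x3 = 0x3; word=0xdb
word = 0xdb → little-endian bytes:
  [0]=0xdb

db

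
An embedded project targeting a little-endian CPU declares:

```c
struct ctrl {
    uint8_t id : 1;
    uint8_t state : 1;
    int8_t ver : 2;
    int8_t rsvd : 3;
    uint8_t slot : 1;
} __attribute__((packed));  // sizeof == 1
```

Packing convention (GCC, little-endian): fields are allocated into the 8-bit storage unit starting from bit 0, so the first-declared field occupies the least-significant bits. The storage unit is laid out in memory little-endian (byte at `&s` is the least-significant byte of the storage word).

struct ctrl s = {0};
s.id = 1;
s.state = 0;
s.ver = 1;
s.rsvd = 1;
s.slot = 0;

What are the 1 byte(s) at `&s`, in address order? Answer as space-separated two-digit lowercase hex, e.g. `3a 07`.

15

[0+:1] id=1 & 0x1 = 0x1; word=0x01
[1+:1] state=0 & 0x1 = 0x0; word=0x01
[2+:2] ver=1 & 0x3 = 0x1; word=0x05
[4+:3] rsvd=1 & 0x7 = 0x1; word=0x15
[7+:1] slot=0 & 0x1 = 0x0; word=0x15
word = 0x15 → little-endian bytes:
  [0]=0x15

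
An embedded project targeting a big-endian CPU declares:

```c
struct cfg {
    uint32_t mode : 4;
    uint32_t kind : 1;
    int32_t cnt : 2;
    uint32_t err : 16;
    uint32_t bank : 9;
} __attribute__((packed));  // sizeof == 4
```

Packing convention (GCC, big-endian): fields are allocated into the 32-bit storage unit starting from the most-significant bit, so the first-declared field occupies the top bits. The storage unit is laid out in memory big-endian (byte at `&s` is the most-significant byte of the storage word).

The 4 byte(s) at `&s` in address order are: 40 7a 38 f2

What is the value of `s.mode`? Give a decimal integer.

4

[0]=0x40 [1]=0x7a [2]=0x38 [3]=0xf2 (big-endian) → word 0x407a38f2
mode [28+:4] = (word>>28) & 0xf = 4  ←
kind [27+:1] = (word>>27) & 0x1 = 0
cnt [25+:2] = (word>>25) & 0x3 = 0
err [9+:16] = (word>>9) & 0xffff = 15644
bank [0+:9] = (word>>0) & 0x1ff = 242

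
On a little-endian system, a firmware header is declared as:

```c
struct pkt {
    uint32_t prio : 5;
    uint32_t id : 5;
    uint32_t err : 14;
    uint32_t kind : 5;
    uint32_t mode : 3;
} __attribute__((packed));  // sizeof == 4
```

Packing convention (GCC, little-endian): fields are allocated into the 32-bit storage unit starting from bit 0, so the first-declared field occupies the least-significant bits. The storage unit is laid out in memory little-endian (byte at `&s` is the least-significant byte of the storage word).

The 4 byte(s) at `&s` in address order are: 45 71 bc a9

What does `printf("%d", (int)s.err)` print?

12060

[0]=0x45 [1]=0x71 [2]=0xbc [3]=0xa9 (little-endian) → word 0xa9bc7145
prio [0+:5] = (word>>0) & 0x1f = 5
id [5+:5] = (word>>5) & 0x1f = 10
err [10+:14] = (word>>10) & 0x3fff = 12060  ←
kind [24+:5] = (word>>24) & 0x1f = 9
mode [29+:3] = (word>>29) & 0x7 = 5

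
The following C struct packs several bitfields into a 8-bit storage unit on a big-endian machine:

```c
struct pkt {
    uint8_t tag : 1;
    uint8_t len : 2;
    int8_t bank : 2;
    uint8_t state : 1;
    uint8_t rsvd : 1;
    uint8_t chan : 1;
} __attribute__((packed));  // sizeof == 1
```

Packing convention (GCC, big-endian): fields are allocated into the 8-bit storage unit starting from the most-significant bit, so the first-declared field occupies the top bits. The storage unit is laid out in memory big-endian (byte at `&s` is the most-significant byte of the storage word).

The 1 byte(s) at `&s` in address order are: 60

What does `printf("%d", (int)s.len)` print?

3

[0]=0x60 (big-endian) → word 0x60
tag:1 @ bit 7 → (0x60>>7)&0x1 = 0x0
len:2 @ bit 5 → (0x60>>5)&0x3 = 0x3  ←
bank:2 @ bit 3 → (0x60>>3)&0x3 = 0x0
state:1 @ bit 2 → (0x60>>2)&0x1 = 0x0
rsvd:1 @ bit 1 → (0x60>>1)&0x1 = 0x0
chan:1 @ bit 0 → (0x60>>0)&0x1 = 0x0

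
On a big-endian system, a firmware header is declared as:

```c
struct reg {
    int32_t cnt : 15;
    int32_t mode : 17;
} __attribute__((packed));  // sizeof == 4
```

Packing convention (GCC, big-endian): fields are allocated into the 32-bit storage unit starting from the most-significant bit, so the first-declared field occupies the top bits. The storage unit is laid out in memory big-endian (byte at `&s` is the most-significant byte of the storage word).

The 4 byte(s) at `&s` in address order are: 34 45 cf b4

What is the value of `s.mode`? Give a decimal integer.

[0]=0x34 [1]=0x45 [2]=0xcf [3]=0xb4 (big-endian) → word 0x3445cfb4
cnt [17+:15] = (word>>17) & 0x7fff = 6690
mode [0+:17] = (word>>0) & 0x1ffff = 118708  ←
mode signed 17b, MSB=1: 118708 - 131072 = -12364

-12364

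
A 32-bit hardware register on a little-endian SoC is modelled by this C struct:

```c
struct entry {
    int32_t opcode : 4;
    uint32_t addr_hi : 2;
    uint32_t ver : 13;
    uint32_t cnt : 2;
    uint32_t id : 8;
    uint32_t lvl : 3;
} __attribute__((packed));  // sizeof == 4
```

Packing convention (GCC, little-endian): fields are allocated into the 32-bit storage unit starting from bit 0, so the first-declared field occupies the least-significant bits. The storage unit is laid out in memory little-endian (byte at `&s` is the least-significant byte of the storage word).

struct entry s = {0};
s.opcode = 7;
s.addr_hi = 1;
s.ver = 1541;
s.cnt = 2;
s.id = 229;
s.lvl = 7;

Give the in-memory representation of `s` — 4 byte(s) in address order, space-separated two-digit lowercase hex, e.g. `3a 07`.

opcode:4 = 7 → 0x7 << 0 → word 0x00000007
addr_hi:2 = 1 → 0x1 << 4 → word 0x00000017
ver:13 = 1541 → 0x605 << 6 → word 0x00018157
cnt:2 = 2 → 0x2 << 19 → word 0x00118157
id:8 = 229 → 0xe5 << 21 → word 0x1cb18157
lvl:3 = 7 → 0x7 << 29 → word 0xfcb18157
word = 0xfcb18157 → little-endian bytes:
  [0]=0x57  [1]=0x81  [2]=0xb1  [3]=0xfc

57 81 b1 fc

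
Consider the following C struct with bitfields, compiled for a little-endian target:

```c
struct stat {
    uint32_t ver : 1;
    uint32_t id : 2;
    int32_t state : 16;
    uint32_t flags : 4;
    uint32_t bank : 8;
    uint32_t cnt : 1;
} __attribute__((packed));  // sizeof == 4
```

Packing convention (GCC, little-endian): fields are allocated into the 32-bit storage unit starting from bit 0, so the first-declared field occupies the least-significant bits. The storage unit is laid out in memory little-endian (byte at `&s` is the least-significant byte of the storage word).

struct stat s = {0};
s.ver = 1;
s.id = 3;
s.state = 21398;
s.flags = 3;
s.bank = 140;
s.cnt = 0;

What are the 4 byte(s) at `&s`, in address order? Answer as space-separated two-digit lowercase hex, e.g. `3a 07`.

b7 9c 1a 46

ver:1 = 1 → 0x1 << 0 → word 0x00000001
id:2 = 3 → 0x3 << 1 → word 0x00000007
state:16 = 21398 → 0x5396 << 3 → word 0x00029cb7
flags:4 = 3 → 0x3 << 19 → word 0x001a9cb7
bank:8 = 140 → 0x8c << 23 → word 0x461a9cb7
cnt:1 = 0 → 0x0 << 31 → word 0x461a9cb7
word = 0x461a9cb7 → little-endian bytes:
  [0]=0xb7  [1]=0x9c  [2]=0x1a  [3]=0x46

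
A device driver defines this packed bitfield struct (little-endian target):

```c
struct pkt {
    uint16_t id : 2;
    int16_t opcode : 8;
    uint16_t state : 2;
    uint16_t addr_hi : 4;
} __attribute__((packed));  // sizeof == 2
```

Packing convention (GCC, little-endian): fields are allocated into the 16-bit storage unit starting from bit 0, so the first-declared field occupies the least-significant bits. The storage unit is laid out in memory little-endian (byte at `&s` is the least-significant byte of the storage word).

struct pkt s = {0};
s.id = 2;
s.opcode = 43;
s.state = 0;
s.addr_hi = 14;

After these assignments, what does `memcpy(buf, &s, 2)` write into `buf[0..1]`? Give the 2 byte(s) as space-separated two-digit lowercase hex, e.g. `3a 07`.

[0+:2] id=2 & 0x3 = 0x2; word=0x0002
[2+:8] opcode=43 & 0xff = 0x2b; word=0x00ae
[10+:2] state=0 & 0x3 = 0x0; word=0x00ae
[12+:4] addr_hi=14 & 0xf = 0xe; word=0xe0ae
word = 0xe0ae → little-endian bytes:
  [0]=0xae  [1]=0xe0

ae e0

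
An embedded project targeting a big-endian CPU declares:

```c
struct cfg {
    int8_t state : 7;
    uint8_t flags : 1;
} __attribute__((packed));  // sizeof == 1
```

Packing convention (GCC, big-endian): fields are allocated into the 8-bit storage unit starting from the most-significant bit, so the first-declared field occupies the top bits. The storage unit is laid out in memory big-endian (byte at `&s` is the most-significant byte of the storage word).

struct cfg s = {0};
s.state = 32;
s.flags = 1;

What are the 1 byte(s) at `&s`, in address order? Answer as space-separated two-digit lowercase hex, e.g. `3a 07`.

state (7b) val=32 bits=0x20 at bit 1: 0x40
flags (1b) val=1 bits=0x1 at bit 0: 0x41
word = 0x41 → big-endian bytes:
  [0]=0x41

41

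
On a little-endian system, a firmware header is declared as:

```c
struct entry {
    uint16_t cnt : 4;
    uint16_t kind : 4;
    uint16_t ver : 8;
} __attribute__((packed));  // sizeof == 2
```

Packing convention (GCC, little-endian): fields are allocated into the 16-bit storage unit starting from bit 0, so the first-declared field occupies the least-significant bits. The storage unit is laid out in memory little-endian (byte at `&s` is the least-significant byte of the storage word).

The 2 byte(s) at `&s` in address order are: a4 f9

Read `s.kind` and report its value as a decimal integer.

10

[0]=0xa4 [1]=0xf9 (little-endian) → word 0xf9a4
cnt [0+:4] = (word>>0) & 0xf = 4
kind [4+:4] = (word>>4) & 0xf = 10  ←
ver [8+:8] = (word>>8) & 0xff = 249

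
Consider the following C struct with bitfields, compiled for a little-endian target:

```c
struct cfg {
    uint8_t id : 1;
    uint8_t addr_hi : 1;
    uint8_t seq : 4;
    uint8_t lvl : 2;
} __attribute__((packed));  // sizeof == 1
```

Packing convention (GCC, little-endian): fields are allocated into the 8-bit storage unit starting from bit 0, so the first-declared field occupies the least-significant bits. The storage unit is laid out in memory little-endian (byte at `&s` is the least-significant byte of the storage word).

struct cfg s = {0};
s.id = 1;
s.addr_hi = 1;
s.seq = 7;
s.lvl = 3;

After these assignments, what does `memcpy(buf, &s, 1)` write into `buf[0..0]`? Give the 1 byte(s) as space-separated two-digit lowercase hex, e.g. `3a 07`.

df

id:1 = 1 → 0x1 << 0 → word 0x01
addr_hi:1 = 1 → 0x1 << 1 → word 0x03
seq:4 = 7 → 0x7 << 2 → word 0x1f
lvl:2 = 3 → 0x3 << 6 → word 0xdf
word = 0xdf → little-endian bytes:
  [0]=0xdf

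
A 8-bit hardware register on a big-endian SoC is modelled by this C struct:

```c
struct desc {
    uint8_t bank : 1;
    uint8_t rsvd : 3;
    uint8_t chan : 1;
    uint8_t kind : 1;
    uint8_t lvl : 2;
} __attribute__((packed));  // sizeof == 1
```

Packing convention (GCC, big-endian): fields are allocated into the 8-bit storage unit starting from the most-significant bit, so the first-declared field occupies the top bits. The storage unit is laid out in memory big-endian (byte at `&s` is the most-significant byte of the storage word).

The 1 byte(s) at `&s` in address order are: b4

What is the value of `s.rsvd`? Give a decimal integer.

3

[0]=0xb4 (big-endian) → word 0xb4
bank:1 @ bit 7 → (0xb4>>7)&0x1 = 0x1
rsvd:3 @ bit 4 → (0xb4>>4)&0x7 = 0x3  ←
chan:1 @ bit 3 → (0xb4>>3)&0x1 = 0x0
kind:1 @ bit 2 → (0xb4>>2)&0x1 = 0x1
lvl:2 @ bit 0 → (0xb4>>0)&0x3 = 0x0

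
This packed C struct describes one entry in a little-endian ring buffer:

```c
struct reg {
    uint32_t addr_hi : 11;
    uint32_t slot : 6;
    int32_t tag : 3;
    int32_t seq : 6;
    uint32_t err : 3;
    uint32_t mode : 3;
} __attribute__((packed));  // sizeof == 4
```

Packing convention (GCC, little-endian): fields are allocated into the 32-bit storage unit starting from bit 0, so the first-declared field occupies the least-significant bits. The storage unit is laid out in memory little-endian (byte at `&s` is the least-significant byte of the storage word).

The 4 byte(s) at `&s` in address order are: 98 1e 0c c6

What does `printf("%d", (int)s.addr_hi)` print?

1688

[0]=0x98 [1]=0x1e [2]=0x0c [3]=0xc6 (little-endian) → word 0xc60c1e98
addr_hi [0+:11] = (word>>0) & 0x7ff = 1688  ←
slot [11+:6] = (word>>11) & 0x3f = 3
tag [17+:3] = (word>>17) & 0x7 = 6
seq [20+:6] = (word>>20) & 0x3f = 32
err [26+:3] = (word>>26) & 0x7 = 1
mode [29+:3] = (word>>29) & 0x7 = 6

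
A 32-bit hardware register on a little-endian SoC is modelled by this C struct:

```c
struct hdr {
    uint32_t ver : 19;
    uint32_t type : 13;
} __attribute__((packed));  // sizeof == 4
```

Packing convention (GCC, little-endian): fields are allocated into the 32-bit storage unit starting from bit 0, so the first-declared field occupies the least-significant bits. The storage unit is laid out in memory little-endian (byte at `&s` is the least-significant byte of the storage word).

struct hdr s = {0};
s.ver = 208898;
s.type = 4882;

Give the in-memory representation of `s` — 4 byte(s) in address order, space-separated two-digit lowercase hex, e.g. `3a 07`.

ver (19b) val=208898 bits=0x33002 at bit 0: 0x00033002
type (13b) val=4882 bits=0x1312 at bit 19: 0x98933002
word = 0x98933002 → little-endian bytes:
  [0]=0x02  [1]=0x30  [2]=0x93  [3]=0x98

02 30 93 98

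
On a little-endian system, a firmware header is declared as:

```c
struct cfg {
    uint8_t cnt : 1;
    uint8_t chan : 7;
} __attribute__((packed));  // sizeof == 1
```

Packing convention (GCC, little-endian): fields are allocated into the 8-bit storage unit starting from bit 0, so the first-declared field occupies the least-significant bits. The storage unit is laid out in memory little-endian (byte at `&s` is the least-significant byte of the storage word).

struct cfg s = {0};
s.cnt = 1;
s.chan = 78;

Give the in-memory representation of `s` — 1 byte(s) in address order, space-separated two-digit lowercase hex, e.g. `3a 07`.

cnt (1b) val=1 bits=0x1 at bit 0: 0x01
chan (7b) val=78 bits=0x4e at bit 1: 0x9d
word = 0x9d → little-endian bytes:
  [0]=0x9d

9d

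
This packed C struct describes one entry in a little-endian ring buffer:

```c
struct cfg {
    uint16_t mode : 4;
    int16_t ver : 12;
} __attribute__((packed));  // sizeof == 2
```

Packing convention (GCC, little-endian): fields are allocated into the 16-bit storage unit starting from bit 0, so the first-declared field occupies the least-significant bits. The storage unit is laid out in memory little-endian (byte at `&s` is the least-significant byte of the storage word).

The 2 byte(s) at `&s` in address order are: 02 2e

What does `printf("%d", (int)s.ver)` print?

[0]=0x02 [1]=0x2e (little-endian) → word 0x2e02
mode [0+:4] = (word>>0) & 0xf = 2
ver [4+:12] = (word>>4) & 0xfff = 736  ←
ver signed 12b, MSB=0: value = 736

736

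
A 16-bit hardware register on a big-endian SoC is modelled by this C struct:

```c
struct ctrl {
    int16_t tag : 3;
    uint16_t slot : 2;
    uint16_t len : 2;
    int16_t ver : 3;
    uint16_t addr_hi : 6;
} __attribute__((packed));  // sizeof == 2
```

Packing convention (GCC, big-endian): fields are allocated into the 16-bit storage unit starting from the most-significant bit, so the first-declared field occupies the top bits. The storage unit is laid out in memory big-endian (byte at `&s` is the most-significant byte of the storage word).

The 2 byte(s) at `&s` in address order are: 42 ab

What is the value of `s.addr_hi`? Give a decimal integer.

43

[0]=0x42 [1]=0xab (big-endian) → word 0x42ab
tag:3 @ bit 13 → (0x42ab>>13)&0x7 = 0x2
slot:2 @ bit 11 → (0x42ab>>11)&0x3 = 0x0
len:2 @ bit 9 → (0x42ab>>9)&0x3 = 0x1
ver:3 @ bit 6 → (0x42ab>>6)&0x7 = 0x2
addr_hi:6 @ bit 0 → (0x42ab>>0)&0x3f = 0x2b  ←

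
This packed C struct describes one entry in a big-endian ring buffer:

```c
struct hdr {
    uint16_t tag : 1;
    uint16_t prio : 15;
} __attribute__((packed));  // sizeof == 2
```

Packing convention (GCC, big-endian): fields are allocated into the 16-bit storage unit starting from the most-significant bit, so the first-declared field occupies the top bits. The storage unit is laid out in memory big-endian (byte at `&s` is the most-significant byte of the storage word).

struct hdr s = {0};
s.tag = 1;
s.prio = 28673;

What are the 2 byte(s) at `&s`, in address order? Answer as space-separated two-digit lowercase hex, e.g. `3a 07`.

tag:1 = 1 → 0x1 << 15 → word 0x8000
prio:15 = 28673 → 0x7001 << 0 → word 0xf001
word = 0xf001 → big-endian bytes:
  [0]=0xf0  [1]=0x01

f0 01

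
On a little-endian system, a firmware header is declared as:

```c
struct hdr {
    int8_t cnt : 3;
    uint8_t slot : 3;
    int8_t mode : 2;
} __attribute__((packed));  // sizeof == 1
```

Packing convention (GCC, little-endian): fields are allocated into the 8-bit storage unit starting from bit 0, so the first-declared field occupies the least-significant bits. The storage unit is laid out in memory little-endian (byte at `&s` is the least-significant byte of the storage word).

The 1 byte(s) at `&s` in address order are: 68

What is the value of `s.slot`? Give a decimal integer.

5

[0]=0x68 (little-endian) → word 0x68
cnt:3 @ bit 0 → (0x68>>0)&0x7 = 0x0
slot:3 @ bit 3 → (0x68>>3)&0x7 = 0x5  ←
mode:2 @ bit 6 → (0x68>>6)&0x3 = 0x1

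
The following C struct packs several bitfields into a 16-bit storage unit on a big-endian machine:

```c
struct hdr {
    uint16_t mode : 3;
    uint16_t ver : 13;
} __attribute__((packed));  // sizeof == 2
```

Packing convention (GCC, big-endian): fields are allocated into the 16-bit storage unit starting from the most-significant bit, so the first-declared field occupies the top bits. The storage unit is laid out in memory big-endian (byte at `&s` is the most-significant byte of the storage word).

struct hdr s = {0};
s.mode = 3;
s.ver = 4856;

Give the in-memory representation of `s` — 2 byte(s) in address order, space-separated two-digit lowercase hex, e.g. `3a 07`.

72 f8

[13+:3] mode=3 & 0x7 = 0x3; word=0x6000
[0+:13] ver=4856 & 0x1fff = 0x12f8; word=0x72f8
word = 0x72f8 → big-endian bytes:
  [0]=0x72  [1]=0xf8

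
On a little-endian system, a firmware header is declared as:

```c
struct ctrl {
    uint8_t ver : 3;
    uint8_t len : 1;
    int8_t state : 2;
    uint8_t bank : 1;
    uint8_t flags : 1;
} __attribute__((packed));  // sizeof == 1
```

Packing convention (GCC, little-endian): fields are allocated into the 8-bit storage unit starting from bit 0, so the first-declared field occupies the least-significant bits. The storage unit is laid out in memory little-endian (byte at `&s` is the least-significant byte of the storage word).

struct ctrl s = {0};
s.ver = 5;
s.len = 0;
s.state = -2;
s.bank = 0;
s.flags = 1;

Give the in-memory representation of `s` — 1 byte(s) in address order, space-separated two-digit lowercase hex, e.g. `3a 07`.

a5

ver (3b) val=5 bits=0x5 at bit 0: 0x05
len (1b) val=0 bits=0x0 at bit 3: 0x05
state (2b) val=-2 bits=0x2 at bit 4: 0x25
bank (1b) val=0 bits=0x0 at bit 6: 0x25
flags (1b) val=1 bits=0x1 at bit 7: 0xa5
word = 0xa5 → little-endian bytes:
  [0]=0xa5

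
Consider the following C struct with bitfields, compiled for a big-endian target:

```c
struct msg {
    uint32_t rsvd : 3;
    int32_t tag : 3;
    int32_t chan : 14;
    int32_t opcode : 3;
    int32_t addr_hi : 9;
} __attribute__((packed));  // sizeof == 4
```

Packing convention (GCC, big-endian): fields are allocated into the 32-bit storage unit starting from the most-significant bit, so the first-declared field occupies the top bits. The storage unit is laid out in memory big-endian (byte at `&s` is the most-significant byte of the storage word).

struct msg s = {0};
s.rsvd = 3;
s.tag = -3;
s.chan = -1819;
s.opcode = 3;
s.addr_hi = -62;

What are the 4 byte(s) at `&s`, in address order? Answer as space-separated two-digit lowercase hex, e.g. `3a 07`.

rsvd (3b) val=3 bits=0x3 at bit 29: 0x60000000
tag (3b) val=-3 bits=0x5 at bit 26: 0x74000000
chan (14b) val=-1819 bits=0x38e5 at bit 12: 0x778e5000
opcode (3b) val=3 bits=0x3 at bit 9: 0x778e5600
addr_hi (9b) val=-62 bits=0x1c2 at bit 0: 0x778e57c2
word = 0x778e57c2 → big-endian bytes:
  [0]=0x77  [1]=0x8e  [2]=0x57  [3]=0xc2

77 8e 57 c2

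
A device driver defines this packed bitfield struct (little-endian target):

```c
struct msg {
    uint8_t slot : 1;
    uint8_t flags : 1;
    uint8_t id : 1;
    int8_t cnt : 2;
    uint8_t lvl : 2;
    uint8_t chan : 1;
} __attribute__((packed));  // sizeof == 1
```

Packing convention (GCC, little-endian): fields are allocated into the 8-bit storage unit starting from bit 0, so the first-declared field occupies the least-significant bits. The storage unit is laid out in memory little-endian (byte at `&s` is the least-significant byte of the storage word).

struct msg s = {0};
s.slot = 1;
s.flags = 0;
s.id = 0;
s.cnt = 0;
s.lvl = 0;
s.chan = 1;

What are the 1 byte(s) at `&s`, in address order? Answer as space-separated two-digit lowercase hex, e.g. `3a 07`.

[0+:1] slot=1 & 0x1 = 0x1; word=0x01
[1+:1] flags=0 & 0x1 = 0x0; word=0x01
[2+:1] id=0 & 0x1 = 0x0; word=0x01
[3+:2] cnt=0 & 0x3 = 0x0; word=0x01
[5+:2] lvl=0 & 0x3 = 0x0; word=0x01
[7+:1] chan=1 & 0x1 = 0x1; word=0x81
word = 0x81 → little-endian bytes:
  [0]=0x81

81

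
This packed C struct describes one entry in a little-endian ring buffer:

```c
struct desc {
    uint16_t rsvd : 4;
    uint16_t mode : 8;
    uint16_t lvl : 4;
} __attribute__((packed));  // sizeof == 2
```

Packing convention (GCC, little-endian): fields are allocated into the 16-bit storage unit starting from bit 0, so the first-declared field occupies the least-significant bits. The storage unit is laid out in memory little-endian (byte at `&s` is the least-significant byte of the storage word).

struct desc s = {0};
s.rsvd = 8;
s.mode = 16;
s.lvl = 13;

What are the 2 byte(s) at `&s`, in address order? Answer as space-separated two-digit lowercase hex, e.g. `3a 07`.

rsvd (4b) val=8 bits=0x8 at bit 0: 0x0008
mode (8b) val=16 bits=0x10 at bit 4: 0x0108
lvl (4b) val=13 bits=0xd at bit 12: 0xd108
word = 0xd108 → little-endian bytes:
  [0]=0x08  [1]=0xd1

08 d1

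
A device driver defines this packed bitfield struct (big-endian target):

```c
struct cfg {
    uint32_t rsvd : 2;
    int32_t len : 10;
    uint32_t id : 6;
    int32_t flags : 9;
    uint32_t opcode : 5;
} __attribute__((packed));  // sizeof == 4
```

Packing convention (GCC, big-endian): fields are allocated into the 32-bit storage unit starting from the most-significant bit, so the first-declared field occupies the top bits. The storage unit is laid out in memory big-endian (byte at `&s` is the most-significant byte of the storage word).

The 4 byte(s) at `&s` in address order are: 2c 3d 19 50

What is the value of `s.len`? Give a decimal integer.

-317

[0]=0x2c [1]=0x3d [2]=0x19 [3]=0x50 (big-endian) → word 0x2c3d1950
rsvd:2 @ bit 30 → (0x2c3d1950>>30)&0x3 = 0x0
len:10 @ bit 20 → (0x2c3d1950>>20)&0x3ff = 0x2c3  ←
id:6 @ bit 14 → (0x2c3d1950>>14)&0x3f = 0x34
flags:9 @ bit 5 → (0x2c3d1950>>5)&0x1ff = 0xca
opcode:5 @ bit 0 → (0x2c3d1950>>0)&0x1f = 0x10
len signed 10b, MSB=1: 707 - 1024 = -317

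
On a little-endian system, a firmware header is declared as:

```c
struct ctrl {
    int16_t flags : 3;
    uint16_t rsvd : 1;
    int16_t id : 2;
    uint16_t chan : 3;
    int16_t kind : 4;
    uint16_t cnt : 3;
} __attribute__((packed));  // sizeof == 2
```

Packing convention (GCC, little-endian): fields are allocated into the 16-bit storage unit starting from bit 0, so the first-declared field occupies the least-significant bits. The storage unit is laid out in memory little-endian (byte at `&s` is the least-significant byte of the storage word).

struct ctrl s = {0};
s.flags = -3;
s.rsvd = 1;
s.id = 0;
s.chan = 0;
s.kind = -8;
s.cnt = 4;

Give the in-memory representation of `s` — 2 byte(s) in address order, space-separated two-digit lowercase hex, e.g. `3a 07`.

0d 90

flags:3 = -3 → 0x5 << 0 → word 0x0005
rsvd:1 = 1 → 0x1 << 3 → word 0x000d
id:2 = 0 → 0x0 << 4 → word 0x000d
chan:3 = 0 → 0x0 << 6 → word 0x000d
kind:4 = -8 → 0x8 << 9 → word 0x100d
cnt:3 = 4 → 0x4 << 13 → word 0x900d
word = 0x900d → little-endian bytes:
  [0]=0x0d  [1]=0x90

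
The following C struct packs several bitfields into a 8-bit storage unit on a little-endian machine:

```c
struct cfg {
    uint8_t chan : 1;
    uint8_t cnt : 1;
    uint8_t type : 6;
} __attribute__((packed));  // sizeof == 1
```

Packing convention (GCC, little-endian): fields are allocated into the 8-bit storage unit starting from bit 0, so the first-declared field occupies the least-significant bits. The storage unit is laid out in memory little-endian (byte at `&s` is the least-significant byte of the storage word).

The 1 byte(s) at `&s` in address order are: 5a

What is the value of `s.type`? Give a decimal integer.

22

[0]=0x5a (little-endian) → word 0x5a
chan [0+:1] = (word>>0) & 0x1 = 0
cnt [1+:1] = (word>>1) & 0x1 = 1
type [2+:6] = (word>>2) & 0x3f = 22  ←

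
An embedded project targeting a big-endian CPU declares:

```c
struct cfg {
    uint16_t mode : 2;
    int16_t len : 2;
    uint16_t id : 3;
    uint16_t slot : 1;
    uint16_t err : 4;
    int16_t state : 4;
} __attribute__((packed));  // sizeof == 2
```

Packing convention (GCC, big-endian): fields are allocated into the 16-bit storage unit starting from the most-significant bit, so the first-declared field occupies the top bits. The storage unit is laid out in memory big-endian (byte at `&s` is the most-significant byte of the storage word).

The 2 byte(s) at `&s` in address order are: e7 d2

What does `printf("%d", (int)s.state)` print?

[0]=0xe7 [1]=0xd2 (big-endian) → word 0xe7d2
mode [14+:2] = (word>>14) & 0x3 = 3
len [12+:2] = (word>>12) & 0x3 = 2
id [9+:3] = (word>>9) & 0x7 = 3
slot [8+:1] = (word>>8) & 0x1 = 1
err [4+:4] = (word>>4) & 0xf = 13
state [0+:4] = (word>>0) & 0xf = 2  ←
state signed 4b, MSB=0: value = 2

2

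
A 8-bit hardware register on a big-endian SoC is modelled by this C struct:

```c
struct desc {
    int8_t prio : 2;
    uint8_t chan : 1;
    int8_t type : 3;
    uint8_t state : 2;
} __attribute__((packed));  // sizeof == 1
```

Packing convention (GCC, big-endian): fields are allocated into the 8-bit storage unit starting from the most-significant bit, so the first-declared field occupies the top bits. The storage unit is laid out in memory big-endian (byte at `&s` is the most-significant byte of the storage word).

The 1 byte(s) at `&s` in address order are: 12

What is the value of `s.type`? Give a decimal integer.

[0]=0x12 (big-endian) → word 0x12
prio [6+:2] = (word>>6) & 0x3 = 0
chan [5+:1] = (word>>5) & 0x1 = 0
type [2+:3] = (word>>2) & 0x7 = 4  ←
state [0+:2] = (word>>0) & 0x3 = 2
type signed 3b, MSB=1: 4 - 8 = -4

-4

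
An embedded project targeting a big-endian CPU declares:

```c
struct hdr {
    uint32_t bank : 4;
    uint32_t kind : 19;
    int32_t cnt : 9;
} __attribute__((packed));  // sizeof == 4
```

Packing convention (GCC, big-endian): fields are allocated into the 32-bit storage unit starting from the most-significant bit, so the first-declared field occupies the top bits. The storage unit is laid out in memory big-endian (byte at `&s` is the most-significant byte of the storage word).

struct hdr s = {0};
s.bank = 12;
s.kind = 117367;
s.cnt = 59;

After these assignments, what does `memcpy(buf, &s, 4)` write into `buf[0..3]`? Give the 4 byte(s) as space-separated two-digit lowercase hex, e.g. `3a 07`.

bank:4 = 12 → 0xc << 28 → word 0xc0000000
kind:19 = 117367 → 0x1ca77 << 9 → word 0xc394ee00
cnt:9 = 59 → 0x3b << 0 → word 0xc394ee3b
word = 0xc394ee3b → big-endian bytes:
  [0]=0xc3  [1]=0x94  [2]=0xee  [3]=0x3b

c3 94 ee 3b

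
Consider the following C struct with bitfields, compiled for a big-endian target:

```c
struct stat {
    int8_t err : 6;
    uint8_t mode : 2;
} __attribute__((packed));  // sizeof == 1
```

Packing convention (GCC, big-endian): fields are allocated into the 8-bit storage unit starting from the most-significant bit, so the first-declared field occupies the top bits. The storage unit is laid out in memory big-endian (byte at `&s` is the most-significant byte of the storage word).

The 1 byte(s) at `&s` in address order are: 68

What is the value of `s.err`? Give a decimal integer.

26

[0]=0x68 (big-endian) → word 0x68
err:6 @ bit 2 → (0x68>>2)&0x3f = 0x1a  ←
mode:2 @ bit 0 → (0x68>>0)&0x3 = 0x0
err signed 6b, MSB=0: value = 26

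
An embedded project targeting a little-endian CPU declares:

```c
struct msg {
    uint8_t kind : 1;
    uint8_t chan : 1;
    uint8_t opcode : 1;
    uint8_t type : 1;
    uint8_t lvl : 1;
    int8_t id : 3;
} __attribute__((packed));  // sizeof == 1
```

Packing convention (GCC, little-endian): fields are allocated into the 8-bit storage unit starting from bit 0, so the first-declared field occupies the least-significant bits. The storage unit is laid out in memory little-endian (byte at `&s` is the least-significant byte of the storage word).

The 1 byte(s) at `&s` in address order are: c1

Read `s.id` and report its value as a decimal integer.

-2

[0]=0xc1 (little-endian) → word 0xc1
kind:1 @ bit 0 → (0xc1>>0)&0x1 = 0x1
chan:1 @ bit 1 → (0xc1>>1)&0x1 = 0x0
opcode:1 @ bit 2 → (0xc1>>2)&0x1 = 0x0
type:1 @ bit 3 → (0xc1>>3)&0x1 = 0x0
lvl:1 @ bit 4 → (0xc1>>4)&0x1 = 0x0
id:3 @ bit 5 → (0xc1>>5)&0x7 = 0x6  ←
id signed 3b, MSB=1: 6 - 8 = -2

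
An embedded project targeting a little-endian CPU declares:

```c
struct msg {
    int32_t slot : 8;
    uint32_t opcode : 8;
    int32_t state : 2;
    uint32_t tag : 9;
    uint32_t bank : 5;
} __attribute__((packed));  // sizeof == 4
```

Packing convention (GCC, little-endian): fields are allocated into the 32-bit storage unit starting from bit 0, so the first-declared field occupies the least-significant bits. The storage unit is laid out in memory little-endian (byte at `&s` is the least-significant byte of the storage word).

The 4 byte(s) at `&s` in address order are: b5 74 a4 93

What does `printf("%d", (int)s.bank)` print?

[0]=0xb5 [1]=0x74 [2]=0xa4 [3]=0x93 (little-endian) → word 0x93a474b5
slot [0+:8] = (word>>0) & 0xff = 181
opcode [8+:8] = (word>>8) & 0xff = 116
state [16+:2] = (word>>16) & 0x3 = 0
tag [18+:9] = (word>>18) & 0x1ff = 233
bank [27+:5] = (word>>27) & 0x1f = 18  ←

18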